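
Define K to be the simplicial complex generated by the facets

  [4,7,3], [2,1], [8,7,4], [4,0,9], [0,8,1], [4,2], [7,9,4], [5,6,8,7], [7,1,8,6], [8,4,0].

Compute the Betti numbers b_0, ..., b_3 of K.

We work with the vertex ordering 0 < 1 < 2 < 3 < 4 < 5 < 6 < 7 < 8 < 9. The simplices of K, each written with vertices in increasing order, are:

  0-simplices (10): [0], [1], [2], [3], [4], [5], [6], [7], [8], [9]
  1-simplices (21): [0,1], [0,4], [0,8], [0,9], [1,2], [1,6], [1,7], [1,8], [2,4], [3,4], [3,7], [4,7], [4,8], [4,9], [5,6], [5,7], [5,8], [6,7], [6,8], [7,8], [7,9]
  2-simplices (13): [0,1,8], [0,4,8], [0,4,9], [1,6,7], [1,6,8], [1,7,8], [3,4,7], [4,7,8], [4,7,9], [5,6,7], [5,6,8], [5,7,8], [6,7,8]
  3-simplices (2): [1,6,7,8], [5,6,7,8]

giving chain groups C_0 ≅ Z^10, C_1 ≅ Z^21, C_2 ≅ Z^13, C_3 ≅ Z^2.

The boundary map ∂_1: C_1 → C_0 sends each edge [p,q] (with p < q) to q − p. For instance
  ∂[0,4] = [4] − [0].
This gives a 10×21 integer matrix of rank 9; reducing to Smith normal form yields diagonal entries (1,1,1,1,1,1,1,1,1).

The boundary map ∂_2: C_2 → C_1 sends each 2-simplex [p,q,r] to [q,r] − [p,r] + [p,q]. For instance
  ∂[4,7,9] = [7,9] − [4,9] + [4,7],
  ∂[1,7,8] = [7,8] − [1,8] + [1,7].
This gives a 21×13 integer matrix of rank 11; reducing to Smith normal form yields diagonal entries (1,1,1,1,1,1,1,1,1,1,1).

∂_3: C_3 → C_2 sends each 3-simplex σ to the alternating sum Σ_i (−1)^i (σ with its i-th vertex removed). For instance
  ∂[5,6,7,8] = [6,7,8] − [5,7,8] + [5,6,8] − [5,6,7],
  ∂[1,6,7,8] = [6,7,8] − [1,7,8] + [1,6,8] − [1,6,7].
The 13×2 boundary matrix has rank 2 and Smith normal form diag(1,1).

Now H_k = ker ∂_k / im ∂_{k+1}, so:

  H_0: rank C_0 − rank ∂_1 = 10 − 9 = 1, and the invariant factors of ∂_1 are all 1, so H_0 = Z.
  H_1: rank ker ∂_1 − rank ∂_2 = (21 − 9) − 11 = 1, and the invariant factors of ∂_2 are all 1, so H_1 = Z.
  H_2: rank ker ∂_2 − rank ∂_3 = (13 − 11) − 2 = 0, and the invariant factors of ∂_3 are all 1, so H_2 = 0.
  H_3: rank ker ∂_3 − rank ∂_4 = (2 − 2) − 0 = 0, and there is no ∂_4, so H_3 = 0.

Hence the Betti numbers are b_0 = 1, b_1 = 1, b_2 = 0, b_3 = 0.

b_0 = 1, b_1 = 1, b_2 = 0, b_3 = 0.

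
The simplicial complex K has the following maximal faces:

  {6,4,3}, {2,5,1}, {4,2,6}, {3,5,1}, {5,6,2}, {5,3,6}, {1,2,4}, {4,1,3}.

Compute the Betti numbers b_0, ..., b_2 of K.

Order the vertices as 1 < 2 < 3 < 4 < 5 < 6. Listing each simplex with vertices in this order, K has dimension 2 with simplices:

  0-simplices (6): [1], [2], [3], [4], [5], [6]
  1-simplices (12): [1,2], [1,3], [1,4], [1,5], [2,4], [2,5], [2,6], [3,4], [3,5], [3,6], [4,6], [5,6]
  2-simplices (8): [1,2,4], [1,2,5], [1,3,4], [1,3,5], [2,4,6], [2,5,6], [3,4,6], [3,5,6]

Hence C_0 ≅ Z^6, C_1 ≅ Z^12, C_2 ≅ Z^8.

Boundary ∂_1: C_1 → C_0 sends each edge [p,q] (with p < q) to q − p.
The resulting 6×12 matrix has rank 5, and its Smith normal form has invariant factors (1,1,1,1,1).

The boundary map ∂_2: C_2 → C_1 sends each 2-simplex [p,q,r] to [q,r] − [p,r] + [p,q]. For instance
  ∂[1,3,4] = [3,4] − [1,4] + [1,3],
  ∂[1,2,5] = [2,5] − [1,5] + [1,2].
The resulting 12×8 matrix has rank 7, and its Smith normal form has invariant factors (1,1,1,1,1,1,1).

Now H_k = ker ∂_k / im ∂_{k+1}, so:

  H_0: rank C_0 − rank ∂_1 = 6 − 5 = 1, and the invariant factors of ∂_1 are all 1, so H_0 ≅ Z.
  H_1: rank ker ∂_1 − rank ∂_2 = (12 − 5) − 7 = 0, and the invariant factors of ∂_2 are all 1, so H_1 ≅ 0.
  H_2: rank ker ∂_2 − rank ∂_3 = (8 − 7) − 0 = 1, and there is no ∂_3, so H_2 ≅ Z.

Hence the Betti numbers are b_0 = 1, b_1 = 0, b_2 = 1.

b_0 = 1, b_1 = 0, b_2 = 1.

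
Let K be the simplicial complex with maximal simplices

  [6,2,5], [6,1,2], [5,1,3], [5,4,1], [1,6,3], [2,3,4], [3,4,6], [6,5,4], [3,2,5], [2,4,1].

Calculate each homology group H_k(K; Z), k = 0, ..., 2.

Take the total order 1 < 2 < 3 < 4 < 5 < 6 on the vertex set. Then K (dimension 2) consists of the simplices:

  0-simplices (6): [1], [2], [3], [4], [5], [6]
  1-simplices (15): [1,2], [1,3], [1,4], [1,5], [1,6], [2,3], [2,4], [2,5], [2,6], [3,4], [3,5], [3,6], [4,5], [4,6], [5,6]
  2-simplices (10): [1,2,4], [1,2,6], [1,3,5], [1,3,6], [1,4,5], [2,3,4], [2,3,5], [2,5,6], [3,4,6], [4,5,6]

Hence C_0 ≅ Z^6, C_1 ≅ Z^15, C_2 ≅ Z^10.

The boundary map ∂_1: C_1 → C_0 maps an edge to its endpoints' difference, ∂[p,q] = q − p.
The 6×15 boundary matrix has rank 5 and Smith normal form diag(1,1,1,1,1).

The boundary map ∂_2: C_2 → C_1 maps a triangle to the signed sum of its edges. For instance
  ∂[1,3,6] = [3,6] − [1,6] + [1,3],
  ∂[3,4,6] = [4,6] − [3,6] + [3,4].
As a 15×10 matrix over Z this has rank 10, with invariant factors (1,1,1,1,1,1,1,1,1,2).

Now H_k = ker ∂_k / im ∂_{k+1}, so:

  H_0: rank C_0 − rank ∂_1 = 6 − 5 = 1, and the invariant factors of ∂_1 are all 1, so H_0 ≅ Z.
  H_1: rank ker ∂_1 − rank ∂_2 = (15 − 5) − 10 = 0, and ∂_2 has invariant factor 2 > 1, so H_1 ≅ Z/2.
  H_2: rank ker ∂_2 − rank ∂_3 = (10 − 10) − 0 = 0, and there is no ∂_3, so H_2 ≅ 0.

As a check, the Euler characteristic is 6 − 15 + 10 = 1, which agrees with 1 − 0 + 0 = 1.

H_0 = Z,  H_1 = Z/2,  H_2 = 0.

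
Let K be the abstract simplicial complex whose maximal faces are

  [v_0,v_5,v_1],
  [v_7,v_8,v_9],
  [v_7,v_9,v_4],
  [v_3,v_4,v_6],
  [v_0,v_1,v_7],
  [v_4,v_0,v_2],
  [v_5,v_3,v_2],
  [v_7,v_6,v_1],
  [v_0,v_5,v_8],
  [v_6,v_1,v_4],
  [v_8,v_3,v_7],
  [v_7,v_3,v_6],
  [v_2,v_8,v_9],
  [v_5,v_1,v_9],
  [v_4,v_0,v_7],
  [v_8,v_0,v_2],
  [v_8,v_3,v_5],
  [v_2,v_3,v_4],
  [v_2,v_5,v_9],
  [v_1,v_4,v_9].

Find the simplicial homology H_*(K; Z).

We work with the vertex ordering v_0 < v_1 < v_2 < v_3 < v_4 < v_5 < v_6 < v_7 < v_8 < v_9. The simplices of K, each written with vertices in increasing order, are:

  0-simplices (10): [v_0], [v_1], [v_2], [v_3], [v_4], [v_5], [v_6], [v_7], [v_8], [v_9]
  1-simplices (30): (30 of them)
  2-simplices (20): (20 of them)

so the chain groups are C_0 ≅ Z^10, C_1 ≅ Z^30, C_2 ≅ Z^20.

∂_1: C_1 → C_0 is given by ∂[p,q] = [q] − [p].
The resulting 10×30 matrix has rank 9, and its Smith normal form has invariant factors (1,1,1,1,1,1,1,1,1).

Boundary ∂_2: C_2 → C_1 maps a triangle to the signed sum of its edges. For instance
  ∂[v_0,v_4,v_7] = [v_4,v_7] − [v_0,v_7] + [v_0,v_4],
  ∂[v_2,v_3,v_4] = [v_3,v_4] − [v_2,v_4] + [v_2,v_3].
This gives a 30×20 integer matrix of rank 20; reducing to Smith normal form yields diagonal entries (1,1,1,1,1,1,1,1,1,1,1,1,1,1,1,1,1,1,1,2).

Now H_k = ker ∂_k / im ∂_{k+1}, so:

  H_0: rank C_0 − rank ∂_1 = 10 − 9 = 1, and the invariant factors of ∂_1 are all 1, so H_0 = Z.
  H_1: rank ker ∂_1 − rank ∂_2 = (30 − 9) − 20 = 1, and ∂_2 has invariant factor 2 > 1, so H_1 = Z × Z/2.
  H_2: rank ker ∂_2 − rank ∂_3 = (20 − 20) − 0 = 0, and there is no ∂_3, so H_2 = 0.

H_0 ≅ Z,  H_1 ≅ Z × Z/2,  H_2 = 0.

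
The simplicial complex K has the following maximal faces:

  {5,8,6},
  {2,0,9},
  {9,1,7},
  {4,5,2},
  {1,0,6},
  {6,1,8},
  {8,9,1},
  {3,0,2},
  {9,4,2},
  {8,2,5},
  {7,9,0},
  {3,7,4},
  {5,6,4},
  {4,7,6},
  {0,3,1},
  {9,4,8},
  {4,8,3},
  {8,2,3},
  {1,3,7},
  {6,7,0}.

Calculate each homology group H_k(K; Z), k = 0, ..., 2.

H_0 = Z,  H_1 = Z ⊕ Z_2,  H_2 = 0.

K has 10 vertices, 30 edges, 20 triangles.
rank ∂_0 = 0, rank ∂_1 = 9 ⇒ b_0 = 10 − 0 − 9 = 1; all invariant factors of ∂_1 are 1 so no torsion. So H_0 ≅ Z.
rank ∂_1 = 9, rank ∂_2 = 20 ⇒ b_1 = 30 − 9 − 20 = 1; ∂_2 has invariant factor(s) [2] giving torsion. So H_1 ≅ Z ⊕ Z_2.
rank ∂_2 = 20, rank ∂_3 = 0 ⇒ b_2 = 20 − 20 − 0 = 0. So H_2 ≅ 0.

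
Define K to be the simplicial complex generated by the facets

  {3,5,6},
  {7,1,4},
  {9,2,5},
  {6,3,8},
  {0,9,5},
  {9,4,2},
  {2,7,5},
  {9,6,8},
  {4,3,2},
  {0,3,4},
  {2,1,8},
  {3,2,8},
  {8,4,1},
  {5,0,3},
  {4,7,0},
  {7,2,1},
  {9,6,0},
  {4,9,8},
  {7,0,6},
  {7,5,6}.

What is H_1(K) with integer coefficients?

Fix the vertex order 0 < 1 < 2 < 3 < 4 < 5 < 6 < 7 < 8 < 9 and write every simplex with vertices in increasing order. Then dim K = 2 and the simplices of K are:

  0-simplices (10): [0], [1], [2], [3], [4], [5], [6], [7], [8], [9]
  1-simplices (30): (30 of them)
  2-simplices (20): (20 of them)

giving chain groups C_0 ≅ Z^10, C_1 ≅ Z^30, C_2 ≅ Z^20.

∂_1: C_1 → C_0 sends each edge [p,q] (with p < q) to q − p.
The resulting 10×30 matrix has rank 9, and its Smith normal form has invariant factors (1,1,1,1,1,1,1,1,1).

Boundary ∂_2: C_2 → C_1 maps a triangle to the signed sum of its edges. For instance
  ∂[2,3,8] = [3,8] − [2,8] + [2,3],
  ∂[0,3,4] = [3,4] − [0,4] + [0,3].
The resulting 30×20 matrix has rank 20, and its Smith normal form has invariant factors (1,1,1,1,1,1,1,1,1,1,1,1,1,1,1,1,1,1,1,2).

Now H_k = ker ∂_k / im ∂_{k+1}, so:

  H_1: rank ker ∂_1 − rank ∂_2 = (30 − 9) − 20 = 1, and ∂_2 has invariant factor 2 > 1, so H_1 = Z × Z/2.

H_1 ≅ Z × Z/2.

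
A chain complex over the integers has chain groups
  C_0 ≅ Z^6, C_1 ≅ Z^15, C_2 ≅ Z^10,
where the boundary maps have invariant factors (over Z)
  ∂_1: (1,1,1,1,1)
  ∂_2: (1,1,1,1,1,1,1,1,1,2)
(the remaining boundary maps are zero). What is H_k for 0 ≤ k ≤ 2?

H_0 = Z,  H_1 = Z/2Z,  H_2 = 0.

H_0: b_0 = 6 − 0 − 5 = 1; torsion from ∂_1 factors > 1: none. So H_0 = Z.
H_1: b_1 = 15 − 5 − 10 = 0; torsion from ∂_2 factors > 1: [2]. So H_1 = Z/2Z.
H_2: b_2 = 10 − 10 − 0 = 0; torsion from ∂_3 factors > 1: none. So H_2 = 0.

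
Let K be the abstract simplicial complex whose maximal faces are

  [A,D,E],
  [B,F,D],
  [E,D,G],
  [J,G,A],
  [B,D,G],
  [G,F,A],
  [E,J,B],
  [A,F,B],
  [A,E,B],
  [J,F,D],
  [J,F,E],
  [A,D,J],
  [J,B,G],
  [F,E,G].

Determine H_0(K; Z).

Take the total order A < B < D < E < F < G < J on the vertex set. Then K (dimension 2) consists of the simplices:

  0-simplices (7): A, B, D, E, F, G, J
  1-simplices (21): AB, AD, AE, AF, AG, AJ, BD, BE, BF, BG, BJ, DE, DF, DG, DJ, EF, EG, EJ, FG, FJ, GJ
  2-simplices (14): ABE, ABF, ADE, ADJ, AFG, AGJ, BDF, BDG, BEJ, BGJ, DEG, DFJ, EFG, EFJ

Hence C_0 ≅ Z^7, C_1 ≅ Z^21, C_2 ≅ Z^14.

Boundary ∂_1: C_1 → C_0 sends each edge [p,q] (with p < q) to q − p. For instance
  ∂GJ = J − G.
This gives a 7×21 integer matrix of rank 6; reducing to Smith normal form yields diagonal entries (1,1,1,1,1,1).

Boundary ∂_2: C_2 → C_1 sends each 2-simplex [p,q,r] to [q,r] − [p,r] + [p,q]. For instance
  ∂BEJ = EJ − BJ + BE,
  ∂BDF = DF − BF + BD.
As a 21×14 matrix over Z this has rank 13, with invariant factors (1,1,1,1,1,1,1,1,1,1,1,1,1).

Now H_k = ker ∂_k / im ∂_{k+1}, so:

  H_0: rank C_0 − rank ∂_1 = 7 − 6 = 1, and the invariant factors of ∂_1 are all 1, so H_0 = Z.

H_0 ≅ Z.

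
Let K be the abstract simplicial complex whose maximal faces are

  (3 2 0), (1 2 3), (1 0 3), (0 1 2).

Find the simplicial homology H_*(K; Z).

We work with the vertex ordering 0 < 1 < 2 < 3. The simplices of K, each written with vertices in increasing order, are:

  0-simplices (4): [0], [1], [2], [3]
  1-simplices (6): [0,1], [0,2], [0,3], [1,2], [1,3], [2,3]
  2-simplices (4): [0,1,2], [0,1,3], [0,2,3], [1,2,3]

so the chain groups are C_0 ≅ Z^4, C_1 ≅ Z^6, C_2 ≅ Z^4.

∂_1: C_1 → C_0 maps an edge to its endpoints' difference, ∂[p,q] = q − p.
As a 4×6 matrix over Z this has rank 3, with invariant factors (1,1,1).

∂_2: C_2 → C_1 acts by ∂[p,q,r] = [q,r] − [p,r] + [p,q]. For instance
  ∂[1,2,3] = [2,3] − [1,3] + [1,2],
  ∂[0,1,3] = [1,3] − [0,3] + [0,1].
The resulting 6×4 matrix has rank 3, and its Smith normal form has invariant factors (1,1,1).

Reading off H_k = ker ∂_k / im ∂_{k+1}:

  H_0: rank C_0 − rank ∂_1 = 4 − 3 = 1, and the invariant factors of ∂_1 are all 1, so H_0 = Z.
  H_1: rank ker ∂_1 − rank ∂_2 = (6 − 3) − 3 = 0, and the invariant factors of ∂_2 are all 1, so H_1 = 0.
  H_2: rank ker ∂_2 − rank ∂_3 = (4 − 3) − 0 = 1, and there is no ∂_3, so H_2 = Z.

H_0 = Z,  H_1 = 0,  H_2 = Z.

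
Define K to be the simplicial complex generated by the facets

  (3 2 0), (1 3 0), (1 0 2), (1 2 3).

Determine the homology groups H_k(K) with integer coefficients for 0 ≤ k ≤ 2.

H_0 = Z,  H_1 = 0,  H_2 = Z.

Order the vertices as 0 < 1 < 2 < 3. Listing each simplex with vertices in this order, K has dimension 2 with simplices:

  0-simplices (4): [0], [1], [2], [3]
  1-simplices (6): [0,1], [0,2], [0,3], [1,2], [1,3], [2,3]
  2-simplices (4): [0,1,2], [0,1,3], [0,2,3], [1,2,3]

Hence C_0 ≅ Z^4, C_1 ≅ Z^6, C_2 ≅ Z^4.

∂_1: C_1 → C_0 maps an edge to its endpoints' difference, ∂[p,q] = q − p. For instance
  ∂[1,3] = [3] − [1].
As a 4×6 matrix over Z this has rank 3, with invariant factors (1,1,1).

Boundary ∂_2: C_2 → C_1 sends each 2-simplex [p,q,r] to [q,r] − [p,r] + [p,q]. For instance
  ∂[0,2,3] = [2,3] − [0,3] + [0,2],
  ∂[1,2,3] = [2,3] − [1,3] + [1,2].
This gives a 6×4 integer matrix of rank 3; reducing to Smith normal form yields diagonal entries (1,1,1).

Now H_k = ker ∂_k / im ∂_{k+1}, so:

  H_0: rank C_0 − rank ∂_1 = 4 − 3 = 1, and the invariant factors of ∂_1 are all 1, so H_0 ≅ Z.
  H_1: rank ker ∂_1 − rank ∂_2 = (6 − 3) − 3 = 0, and the invariant factors of ∂_2 are all 1, so H_1 ≅ 0.
  H_2: rank ker ∂_2 − rank ∂_3 = (4 − 3) − 0 = 1, and there is no ∂_3, so H_2 ≅ Z.

(K is a triangulation of the 2-sphere S^2.)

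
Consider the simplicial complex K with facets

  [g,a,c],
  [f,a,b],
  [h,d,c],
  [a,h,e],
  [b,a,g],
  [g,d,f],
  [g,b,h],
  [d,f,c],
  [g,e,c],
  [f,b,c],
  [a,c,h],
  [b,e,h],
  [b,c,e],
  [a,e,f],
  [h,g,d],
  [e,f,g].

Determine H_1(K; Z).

We work with the vertex ordering a < b < c < d < e < f < g < h. The simplices of K, each written with vertices in increasing order, are:

  0-simplices (8): a, b, c, d, e, f, g, h
  1-simplices (24): ab, ac, ae, af, ag, ah, bc, be, bf, bg, bh, cd, ce, cf, cg, ch, df, dg, dh, ef, eg, eh, fg, gh
  2-simplices (16): abf, abg, acg, ach, aef, aeh, bce, bcf, beh, bgh, cdf, cdh, ceg, dfg, dgh, efg

so the chain groups are C_0 ≅ Z^8, C_1 ≅ Z^24, C_2 ≅ Z^16.

The boundary map ∂_1: C_1 → C_0 sends each edge [p,q] (with p < q) to q − p. For instance
  ∂ch = h − c.
As a 8×24 matrix over Z this has rank 7, with invariant factors (1,1,1,1,1,1,1).

The boundary map ∂_2: C_2 → C_1 maps a triangle to the signed sum of its edges. For instance
  ∂dfg = fg − dg + df,
  ∂bgh = gh − bh + bg.
This gives a 24×16 integer matrix of rank 15; reducing to Smith normal form yields diagonal entries (1,1,1,1,1,1,1,1,1,1,1,1,1,1,1).

Reading off H_k = ker ∂_k / im ∂_{k+1}:

  H_1: rank ker ∂_1 − rank ∂_2 = (24 − 7) − 15 = 2, and the invariant factors of ∂_2 are all 1, so H_1 = Z^2.

H_1 ≅ Z^2.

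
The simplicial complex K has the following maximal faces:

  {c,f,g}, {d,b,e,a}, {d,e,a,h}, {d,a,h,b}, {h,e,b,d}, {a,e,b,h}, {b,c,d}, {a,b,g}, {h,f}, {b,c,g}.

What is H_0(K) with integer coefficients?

H_0 ≅ Z.

We work with the vertex ordering a < b < c < d < e < f < g < h. The simplices of K, each written with vertices in increasing order, are:

  0-simplices (8): a, b, c, d, e, f, g, h
  1-simplices (18): ab, ad, ae, ag, ah, bc, bd, be, bg, bh, cd, cf, cg, de, dh, eh, fg, fh
  2-simplices (14): abd, abe, abg, abh, ade, adh, aeh, bcd, bcg, bde, bdh, beh, cfg, deh
  3-simplices (5): abde, abdh, abeh, adeh, bdeh

so the chain groups are C_0 ≅ Z^8, C_1 ≅ Z^18, C_2 ≅ Z^14, C_3 ≅ Z^5.

Boundary ∂_1: C_1 → C_0 sends each edge [p,q] (with p < q) to q − p.
The resulting 8×18 matrix has rank 7, and its Smith normal form has invariant factors (1,1,1,1,1,1,1).

The boundary map ∂_2: C_2 → C_1 sends each 2-simplex [p,q,r] to [q,r] − [p,r] + [p,q]. For instance
  ∂bcg = cg − bg + bc,
  ∂deh = eh − dh + de.
As a 18×14 matrix over Z this has rank 10, with invariant factors (1,1,1,1,1,1,1,1,1,1).

Boundary ∂_3: C_3 → C_2 sends each 3-simplex σ to the alternating sum Σ_i (−1)^i (σ with its i-th vertex removed). For instance
  ∂adeh = deh − aeh + adh − ade,
  ∂abdh = bdh − adh + abh − abd.
The resulting 14×5 matrix has rank 4, and its Smith normal form has invariant factors (1,1,1,1).

Reading off H_k = ker ∂_k / im ∂_{k+1}:

  H_0: rank C_0 − rank ∂_1 = 8 − 7 = 1, and the invariant factors of ∂_1 are all 1, so H_0 ≅ Z.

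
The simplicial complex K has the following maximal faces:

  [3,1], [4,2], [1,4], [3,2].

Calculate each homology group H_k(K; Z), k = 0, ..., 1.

H_0 = Z,  H_1 = Z.

Order the vertices as 1 < 2 < 3 < 4. Listing each simplex with vertices in this order, K has dimension 1 with simplices:

  0-simplices (4): [1], [2], [3], [4]
  1-simplices (4): [1,3], [1,4], [2,3], [2,4]

so the chain groups are C_0 ≅ Z^4, C_1 ≅ Z^4.

Boundary ∂_1: C_1 → C_0 sends each edge [p,q] (with p < q) to q − p. For instance
  ∂[2,3] = [3] − [2].
This gives a 4×4 integer matrix of rank 3; reducing to Smith normal form yields diagonal entries (1,1,1).

Computing H_k = (kernel of ∂_k) / (image of ∂_{k+1}):

  H_0: rank C_0 − rank ∂_1 = 4 − 3 = 1, and the invariant factors of ∂_1 are all 1, so H_0 = Z.
  H_1: rank ker ∂_1 − rank ∂_2 = (4 − 3) − 0 = 1, and there is no ∂_2, so H_1 = Z.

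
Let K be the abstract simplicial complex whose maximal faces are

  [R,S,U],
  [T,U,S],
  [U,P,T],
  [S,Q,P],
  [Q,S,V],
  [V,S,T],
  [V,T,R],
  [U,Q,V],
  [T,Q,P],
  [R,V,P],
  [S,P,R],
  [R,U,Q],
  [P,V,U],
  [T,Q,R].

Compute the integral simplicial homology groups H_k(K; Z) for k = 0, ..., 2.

H_0 = Z,  H_1 = Z^2,  H_2 = Z.

K has 7 vertices, 21 edges, 14 triangles.
rank ∂_0 = 0, rank ∂_1 = 6 ⇒ b_0 = 7 − 0 − 6 = 1; all invariant factors of ∂_1 are 1 so no torsion. So H_0 = Z.
rank ∂_1 = 6, rank ∂_2 = 13 ⇒ b_1 = 21 − 6 − 13 = 2; all invariant factors of ∂_2 are 1 so no torsion. So H_1 = Z^2.
rank ∂_2 = 13, rank ∂_3 = 0 ⇒ b_2 = 14 − 13 − 0 = 1. So H_2 = Z.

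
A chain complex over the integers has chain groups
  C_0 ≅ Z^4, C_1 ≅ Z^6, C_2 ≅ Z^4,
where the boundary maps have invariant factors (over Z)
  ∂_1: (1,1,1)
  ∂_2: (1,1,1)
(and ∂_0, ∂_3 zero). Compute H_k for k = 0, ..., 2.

H_0 = Z,  H_1 = 0,  H_2 = Z.

H_0: b_0 = 4 − 0 − 3 = 1; torsion from ∂_1 factors > 1: none. So H_0 = Z.
H_1: b_1 = 6 − 3 − 3 = 0; torsion from ∂_2 factors > 1: none. So H_1 = 0.
H_2: b_2 = 4 − 3 − 0 = 1; torsion from ∂_3 factors > 1: none. So H_2 = Z.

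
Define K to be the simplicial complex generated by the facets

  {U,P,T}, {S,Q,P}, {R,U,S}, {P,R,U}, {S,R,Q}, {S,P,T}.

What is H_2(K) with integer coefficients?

H_2 = 0.

K has 6 vertices, 12 edges, 6 triangles.
rank ∂_2 = 6, rank ∂_3 = 0 ⇒ b_2 = 6 − 6 − 0 = 0. So H_2 = 0.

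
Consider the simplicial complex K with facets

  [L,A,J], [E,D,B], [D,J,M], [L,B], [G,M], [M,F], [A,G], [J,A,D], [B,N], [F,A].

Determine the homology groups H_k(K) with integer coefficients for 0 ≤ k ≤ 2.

H_0 ≅ Z,  H_1 ≅ Z^3,  H_2 = 0.

K has 10 vertices, 16 edges, 4 triangles.
rank ∂_0 = 0, rank ∂_1 = 9 ⇒ b_0 = 10 − 0 − 9 = 1; all invariant factors of ∂_1 are 1 so no torsion. So H_0 = Z.
rank ∂_1 = 9, rank ∂_2 = 4 ⇒ b_1 = 16 − 9 − 4 = 3; all invariant factors of ∂_2 are 1 so no torsion. So H_1 = Z^3.
rank ∂_2 = 4, rank ∂_3 = 0 ⇒ b_2 = 4 − 4 − 0 = 0. So H_2 = 0.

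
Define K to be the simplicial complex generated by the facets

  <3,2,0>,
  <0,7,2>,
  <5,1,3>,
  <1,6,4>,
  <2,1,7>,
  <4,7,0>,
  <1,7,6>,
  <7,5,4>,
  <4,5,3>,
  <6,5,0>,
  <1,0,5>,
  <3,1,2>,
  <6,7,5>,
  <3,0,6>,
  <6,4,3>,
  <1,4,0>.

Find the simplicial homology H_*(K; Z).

We work with the vertex ordering 0 < 1 < 2 < 3 < 4 < 5 < 6 < 7. The simplices of K, each written with vertices in increasing order, are:

  0-simplices (8): [0], [1], [2], [3], [4], [5], [6], [7]
  1-simplices (24): (24 of them)
  2-simplices (16): [0,1,4], [0,1,5], [0,2,3], [0,2,7], [0,3,6], [0,4,7], [0,5,6], [1,2,3], [1,2,7], [1,3,5], [1,4,6], [1,6,7], [3,4,5], [3,4,6], [4,5,7], [5,6,7]

giving chain groups C_0 ≅ Z^8, C_1 ≅ Z^24, C_2 ≅ Z^16.

The boundary map ∂_1: C_1 → C_0 is given by ∂[p,q] = [q] − [p]. For instance
  ∂[0,5] = [5] − [0].
The resulting 8×24 matrix has rank 7, and its Smith normal form has invariant factors (1,1,1,1,1,1,1).

The boundary map ∂_2: C_2 → C_1 maps a triangle to the signed sum of its edges. For instance
  ∂[3,4,6] = [4,6] − [3,6] + [3,4],
  ∂[1,3,5] = [3,5] − [1,5] + [1,3].
As a 24×16 matrix over Z this has rank 15, with invariant factors (1,1,1,1,1,1,1,1,1,1,1,1,1,1,1).

From H_k ≅ ker(∂_k) / im(∂_{k+1}) we obtain:

  H_0: rank C_0 − rank ∂_1 = 8 − 7 = 1, and the invariant factors of ∂_1 are all 1, so H_0 ≅ Z.
  H_1: rank ker ∂_1 − rank ∂_2 = (24 − 7) − 15 = 2, and the invariant factors of ∂_2 are all 1, so H_1 ≅ Z^2.
  H_2: rank ker ∂_2 − rank ∂_3 = (16 − 15) − 0 = 1, and there is no ∂_3, so H_2 ≅ Z.

As a check, the Euler characteristic is 8 − 24 + 16 = 0, which agrees with 1 − 2 + 1 = 0.

H_0 ≅ Z,  H_1 ≅ Z^2,  H_2 ≅ Z.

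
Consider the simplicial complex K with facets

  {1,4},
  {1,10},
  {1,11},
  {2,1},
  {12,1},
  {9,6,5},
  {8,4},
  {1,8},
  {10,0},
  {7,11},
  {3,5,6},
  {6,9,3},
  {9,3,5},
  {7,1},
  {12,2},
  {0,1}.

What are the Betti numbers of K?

Order the vertices as 0 < 1 < 2 < 3 < 4 < 5 < 6 < 7 < 8 < 9 < 10 < 11 < 12. Listing each simplex with vertices in this order, K has dimension 2 with simplices:

  0-simplices (13): [0], [1], [2], [3], [4], [5], [6], [7], [8], [9], [10], [11], [12]
  1-simplices (18): [0,1], [0,10], [1,2], [1,4], [1,7], [1,8], [1,10], [1,11], [1,12], [2,12], [3,5], [3,6], [3,9], [4,8], [5,6], [5,9], [6,9], [7,11]
  2-simplices (4): [3,5,6], [3,5,9], [3,6,9], [5,6,9]

so the chain groups are C_0 ≅ Z^13, C_1 ≅ Z^18, C_2 ≅ Z^4.

Boundary ∂_1: C_1 → C_0 is given by ∂[p,q] = [q] − [p]. For instance
  ∂[1,10] = [10] − [1].
This gives a 13×18 integer matrix of rank 11; reducing to Smith normal form yields diagonal entries (1,1,1,1,1,1,1,1,1,1,1).

Boundary ∂_2: C_2 → C_1 sends each 2-simplex [p,q,r] to [q,r] − [p,r] + [p,q]. For instance
  ∂[3,5,6] = [5,6] − [3,6] + [3,5],
  ∂[5,6,9] = [6,9] − [5,9] + [5,6].
As a 18×4 matrix over Z this has rank 3, with invariant factors (1,1,1).

Now H_k = ker ∂_k / im ∂_{k+1}, so:

  H_0: rank C_0 − rank ∂_1 = 13 − 11 = 2, and the invariant factors of ∂_1 are all 1, so H_0 ≅ Z^2.
  H_1: rank ker ∂_1 − rank ∂_2 = (18 − 11) − 3 = 4, and the invariant factors of ∂_2 are all 1, so H_1 ≅ Z^4.
  H_2: rank ker ∂_2 − rank ∂_3 = (4 − 3) − 0 = 1, and there is no ∂_3, so H_2 ≅ Z.

Hence the Betti numbers are b_0 = 2, b_1 = 4, b_2 = 1.

b_0 = 2, b_1 = 4, b_2 = 1.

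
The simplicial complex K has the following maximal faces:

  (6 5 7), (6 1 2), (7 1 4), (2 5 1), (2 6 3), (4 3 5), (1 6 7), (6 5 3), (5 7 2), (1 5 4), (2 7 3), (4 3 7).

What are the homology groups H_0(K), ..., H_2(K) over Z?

H_0 ≅ Z,  H_1 ≅ Z/2Z,  H_2 = 0.

K has 7 vertices, 18 edges, 12 triangles.
rank ∂_0 = 0, rank ∂_1 = 6 ⇒ b_0 = 7 − 0 − 6 = 1; all invariant factors of ∂_1 are 1 so no torsion. So H_0 = Z.
rank ∂_1 = 6, rank ∂_2 = 12 ⇒ b_1 = 18 − 6 − 12 = 0; ∂_2 has invariant factor(s) [2] giving torsion. So H_1 = Z/2Z.
rank ∂_2 = 12, rank ∂_3 = 0 ⇒ b_2 = 12 − 12 − 0 = 0. So H_2 = 0.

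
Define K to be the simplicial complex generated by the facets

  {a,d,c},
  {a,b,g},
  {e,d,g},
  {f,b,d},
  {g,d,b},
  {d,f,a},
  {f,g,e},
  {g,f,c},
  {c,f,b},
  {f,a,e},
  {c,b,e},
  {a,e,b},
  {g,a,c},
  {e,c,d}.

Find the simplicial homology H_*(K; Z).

H_0 = Z,  H_1 = Z^2,  H_2 = Z.

K has 7 vertices, 21 edges, 14 triangles.
rank ∂_0 = 0, rank ∂_1 = 6 ⇒ b_0 = 7 − 0 − 6 = 1; all invariant factors of ∂_1 are 1 so no torsion. So H_0 ≅ Z.
rank ∂_1 = 6, rank ∂_2 = 13 ⇒ b_1 = 21 − 6 − 13 = 2; all invariant factors of ∂_2 are 1 so no torsion. So H_1 ≅ Z^2.
rank ∂_2 = 13, rank ∂_3 = 0 ⇒ b_2 = 14 − 13 − 0 = 1. So H_2 ≅ Z.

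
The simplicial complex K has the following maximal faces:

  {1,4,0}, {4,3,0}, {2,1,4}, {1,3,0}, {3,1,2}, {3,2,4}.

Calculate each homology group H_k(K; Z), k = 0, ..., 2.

H_0 ≅ Z,  H_1 = 0,  H_2 ≅ Z.

Order the vertices as 0 < 1 < 2 < 3 < 4. Listing each simplex with vertices in this order, K has dimension 2 with simplices:

  0-simplices (5): [0], [1], [2], [3], [4]
  1-simplices (9): [0,1], [0,3], [0,4], [1,2], [1,3], [1,4], [2,3], [2,4], [3,4]
  2-simplices (6): [0,1,3], [0,1,4], [0,3,4], [1,2,3], [1,2,4], [2,3,4]

so the chain groups are C_0 ≅ Z^5, C_1 ≅ Z^9, C_2 ≅ Z^6.

∂_1: C_1 → C_0 is given by ∂[p,q] = [q] − [p].
The resulting 5×9 matrix has rank 4, and its Smith normal form has invariant factors (1,1,1,1).

Boundary ∂_2: C_2 → C_1 maps a triangle to the signed sum of its edges. For instance
  ∂[0,3,4] = [3,4] − [0,4] + [0,3],
  ∂[0,1,3] = [1,3] − [0,3] + [0,1].
The 9×6 boundary matrix has rank 5 and Smith normal form diag(1,1,1,1,1).

Reading off H_k = ker ∂_k / im ∂_{k+1}:

  H_0: rank C_0 − rank ∂_1 = 5 − 4 = 1, and the invariant factors of ∂_1 are all 1, so H_0 = Z.
  H_1: rank ker ∂_1 − rank ∂_2 = (9 − 4) − 5 = 0, and the invariant factors of ∂_2 are all 1, so H_1 = 0.
  H_2: rank ker ∂_2 − rank ∂_3 = (6 − 5) − 0 = 1, and there is no ∂_3, so H_2 = Z.

(K is a triangulation of the 2-sphere S^2.)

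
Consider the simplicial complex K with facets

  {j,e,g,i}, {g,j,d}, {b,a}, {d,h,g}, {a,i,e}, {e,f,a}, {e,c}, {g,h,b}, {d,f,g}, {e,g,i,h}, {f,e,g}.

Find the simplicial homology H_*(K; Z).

Take the total order a < b < c < d < e < f < g < h < i < j on the vertex set. Then K (dimension 3) consists of the simplices:

  0-simplices (10): a, b, c, d, e, f, g, h, i, j
  1-simplices (22): ab, ae, af, ai, bg, bh, ce, df, dg, dh, dj, ef, eg, eh, ei, ej, fg, gh, gi, gj, hi, ij
  2-simplices (14): aef, aei, bgh, dfg, dgh, dgj, efg, egh, egi, egj, ehi, eij, ghi, gij
  3-simplices (2): eghi, egij

Hence C_0 ≅ Z^10, C_1 ≅ Z^22, C_2 ≅ Z^14, C_3 ≅ Z^2.

∂_1: C_1 → C_0 is given by ∂[p,q] = [q] − [p].
As a 10×22 matrix over Z this has rank 9, with invariant factors (1,1,1,1,1,1,1,1,1).

The boundary map ∂_2: C_2 → C_1 sends each 2-simplex [p,q,r] to [q,r] − [p,r] + [p,q]. For instance
  ∂dgj = gj − dj + dg,
  ∂aei = ei − ai + ae.
The 22×14 boundary matrix has rank 12 and Smith normal form diag(1,1,1,1,1,1,1,1,1,1,1,1).

Boundary ∂_3: C_3 → C_2 sends each 3-simplex σ to the alternating sum Σ_i (−1)^i (σ with its i-th vertex removed). For instance
  ∂eghi = ghi − ehi + egi − egh,
  ∂egij = gij − eij + egj − egi.
This gives a 14×2 integer matrix of rank 2; reducing to Smith normal form yields diagonal entries (1,1).

Computing H_k = (kernel of ∂_k) / (image of ∂_{k+1}):

  H_0: rank C_0 − rank ∂_1 = 10 − 9 = 1, and the invariant factors of ∂_1 are all 1, so H_0 = Z.
  H_1: rank ker ∂_1 − rank ∂_2 = (22 − 9) − 12 = 1, and the invariant factors of ∂_2 are all 1, so H_1 = Z.
  H_2: rank ker ∂_2 − rank ∂_3 = (14 − 12) − 2 = 0, and the invariant factors of ∂_3 are all 1, so H_2 = 0.
  H_3: rank ker ∂_3 − rank ∂_4 = (2 − 2) − 0 = 0, and there is no ∂_4, so H_3 = 0.

H_0 = Z,  H_1 = Z,  H_2 = 0,  H_3 = 0.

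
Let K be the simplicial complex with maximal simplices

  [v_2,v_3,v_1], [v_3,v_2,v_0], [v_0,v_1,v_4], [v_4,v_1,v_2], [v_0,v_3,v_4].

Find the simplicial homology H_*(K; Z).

H_0 ≅ Z,  H_1 ≅ Z,  H_2 = 0.

We work with the vertex ordering v_0 < v_1 < v_2 < v_3 < v_4. The simplices of K, each written with vertices in increasing order, are:

  0-simplices (5): [v_0], [v_1], [v_2], [v_3], [v_4]
  1-simplices (10): [v_0,v_1], [v_0,v_2], [v_0,v_3], [v_0,v_4], [v_1,v_2], [v_1,v_3], [v_1,v_4], [v_2,v_3], [v_2,v_4], [v_3,v_4]
  2-simplices (5): [v_0,v_1,v_4], [v_0,v_2,v_3], [v_0,v_3,v_4], [v_1,v_2,v_3], [v_1,v_2,v_4]

giving chain groups C_0 ≅ Z^5, C_1 ≅ Z^10, C_2 ≅ Z^5.

The boundary map ∂_1: C_1 → C_0 sends each edge [p,q] (with p < q) to q − p. For instance
  ∂[v_1,v_2] = [v_2] − [v_1].
The resulting 5×10 matrix has rank 4, and its Smith normal form has invariant factors (1,1,1,1).

Boundary ∂_2: C_2 → C_1 acts by ∂[p,q,r] = [q,r] − [p,r] + [p,q]. For instance
  ∂[v_1,v_2,v_4] = [v_2,v_4] − [v_1,v_4] + [v_1,v_2],
  ∂[v_0,v_1,v_4] = [v_1,v_4] − [v_0,v_4] + [v_0,v_1].
As a 10×5 matrix over Z this has rank 5, with invariant factors (1,1,1,1,1).

From H_k ≅ ker(∂_k) / im(∂_{k+1}) we obtain:

  H_0: rank C_0 − rank ∂_1 = 5 − 4 = 1, and the invariant factors of ∂_1 are all 1, so H_0 ≅ Z.
  H_1: rank ker ∂_1 − rank ∂_2 = (10 − 4) − 5 = 1, and the invariant factors of ∂_2 are all 1, so H_1 ≅ Z.
  H_2: rank ker ∂_2 − rank ∂_3 = (5 − 5) − 0 = 0, and there is no ∂_3, so H_2 ≅ 0.

(K is a triangulation of the Möbius band.)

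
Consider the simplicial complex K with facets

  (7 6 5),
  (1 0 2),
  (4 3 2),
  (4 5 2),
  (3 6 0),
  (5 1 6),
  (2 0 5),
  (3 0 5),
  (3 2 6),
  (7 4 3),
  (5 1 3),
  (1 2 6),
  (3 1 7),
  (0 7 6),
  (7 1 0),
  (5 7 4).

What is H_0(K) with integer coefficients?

H_0 = Z.

We work with the vertex ordering 0 < 1 < 2 < 3 < 4 < 5 < 6 < 7. The simplices of K, each written with vertices in increasing order, are:

  0-simplices (8): [0], [1], [2], [3], [4], [5], [6], [7]
  1-simplices (24): (24 of them)
  2-simplices (16): [0,1,2], [0,1,7], [0,2,5], [0,3,5], [0,3,6], [0,6,7], [1,2,6], [1,3,5], [1,3,7], [1,5,6], [2,3,4], [2,3,6], [2,4,5], [3,4,7], [4,5,7], [5,6,7]

so the chain groups are C_0 ≅ Z^8, C_1 ≅ Z^24, C_2 ≅ Z^16.

Boundary ∂_1: C_1 → C_0 maps an edge to its endpoints' difference, ∂[p,q] = q − p.
The resulting 8×24 matrix has rank 7, and its Smith normal form has invariant factors (1,1,1,1,1,1,1).

Boundary ∂_2: C_2 → C_1 sends each 2-simplex [p,q,r] to [q,r] − [p,r] + [p,q]. For instance
  ∂[0,6,7] = [6,7] − [0,7] + [0,6],
  ∂[1,3,5] = [3,5] − [1,5] + [1,3].
As a 24×16 matrix over Z this has rank 15, with invariant factors (1,1,1,1,1,1,1,1,1,1,1,1,1,1,1).

From H_k ≅ ker(∂_k) / im(∂_{k+1}) we obtain:

  H_0: rank C_0 − rank ∂_1 = 8 − 7 = 1, and the invariant factors of ∂_1 are all 1, so H_0 ≅ Z.

(K is a triangulation of the torus T^2.)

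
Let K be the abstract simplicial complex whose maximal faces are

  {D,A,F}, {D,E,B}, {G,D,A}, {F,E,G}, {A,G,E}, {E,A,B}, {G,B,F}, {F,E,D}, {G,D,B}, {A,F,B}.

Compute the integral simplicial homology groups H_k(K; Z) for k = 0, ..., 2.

H_0 = Z,  H_1 = Z/2,  H_2 = 0.

Fix the vertex order A < B < D < E < F < G and write every simplex with vertices in increasing order. Then dim K = 2 and the simplices of K are:

  0-simplices (6): A, B, D, E, F, G
  1-simplices (15): AB, AD, AE, AF, AG, BD, BE, BF, BG, DE, DF, DG, EF, EG, FG
  2-simplices (10): ABE, ABF, ADF, ADG, AEG, BDE, BDG, BFG, DEF, EFG

so the chain groups are C_0 ≅ Z^6, C_1 ≅ Z^15, C_2 ≅ Z^10.

The boundary map ∂_1: C_1 → C_0 is given by ∂[p,q] = [q] − [p]. For instance
  ∂DF = F − D.
The 6×15 boundary matrix has rank 5 and Smith normal form diag(1,1,1,1,1).

∂_2: C_2 → C_1 maps a triangle to the signed sum of its edges. For instance
  ∂ABE = BE − AE + AB,
  ∂ADG = DG − AG + AD.
As a 15×10 matrix over Z this has rank 10, with invariant factors (1,1,1,1,1,1,1,1,1,2).

From H_k ≅ ker(∂_k) / im(∂_{k+1}) we obtain:

  H_0: rank C_0 − rank ∂_1 = 6 − 5 = 1, and the invariant factors of ∂_1 are all 1, so H_0 = Z.
  H_1: rank ker ∂_1 − rank ∂_2 = (15 − 5) − 10 = 0, and ∂_2 has invariant factor 2 > 1, so H_1 = Z/2.
  H_2: rank ker ∂_2 − rank ∂_3 = (10 − 10) − 0 = 0, and there is no ∂_3, so H_2 = 0.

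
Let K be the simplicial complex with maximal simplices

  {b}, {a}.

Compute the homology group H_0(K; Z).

H_0 = Z^2.

Take the total order a < b on the vertex set. Then K (dimension 0) consists of the simplices:

  0-simplices (2): a, b

giving chain groups C_0 ≅ Z^2.

Computing H_k = (kernel of ∂_k) / (image of ∂_{k+1}):

  H_0: rank C_0 − rank ∂_1 = 2 − 0 = 2, and there is no ∂_1, so H_0 ≅ Z^2.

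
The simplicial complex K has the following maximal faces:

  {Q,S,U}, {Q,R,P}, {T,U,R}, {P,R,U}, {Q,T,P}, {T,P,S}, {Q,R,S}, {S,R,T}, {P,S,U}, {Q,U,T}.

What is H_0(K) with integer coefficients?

Fix the vertex order P < Q < R < S < T < U and write every simplex with vertices in increasing order. Then dim K = 2 and the simplices of K are:

  0-simplices (6): P, Q, R, S, T, U
  1-simplices (15): PQ, PR, PS, PT, PU, QR, QS, QT, QU, RS, RT, RU, ST, SU, TU
  2-simplices (10): PQR, PQT, PRU, PST, PSU, QRS, QSU, QTU, RST, RTU

giving chain groups C_0 ≅ Z^6, C_1 ≅ Z^15, C_2 ≅ Z^10.

∂_1: C_1 → C_0 sends each edge [p,q] (with p < q) to q − p. For instance
  ∂PQ = Q − P.
The resulting 6×15 matrix has rank 5, and its Smith normal form has invariant factors (1,1,1,1,1).

The boundary map ∂_2: C_2 → C_1 sends each 2-simplex [p,q,r] to [q,r] − [p,r] + [p,q]. For instance
  ∂PQR = QR − PR + PQ,
  ∂QSU = SU − QU + QS.
The resulting 15×10 matrix has rank 10, and its Smith normal form has invariant factors (1,1,1,1,1,1,1,1,1,2).

Computing H_k = (kernel of ∂_k) / (image of ∂_{k+1}):

  H_0: rank C_0 − rank ∂_1 = 6 − 5 = 1, and the invariant factors of ∂_1 are all 1, so H_0 = Z.

(K is a triangulation of the real projective plane RP^2.)

H_0 = Z.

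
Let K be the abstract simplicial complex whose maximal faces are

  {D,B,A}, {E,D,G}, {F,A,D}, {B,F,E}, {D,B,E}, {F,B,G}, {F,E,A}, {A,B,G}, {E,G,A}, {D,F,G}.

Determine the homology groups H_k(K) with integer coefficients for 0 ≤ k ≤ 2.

We work with the vertex ordering A < B < D < E < F < G. The simplices of K, each written with vertices in increasing order, are:

  0-simplices (6): A, B, D, E, F, G
  1-simplices (15): AB, AD, AE, AF, AG, BD, BE, BF, BG, DE, DF, DG, EF, EG, FG
  2-simplices (10): ABD, ABG, ADF, AEF, AEG, BDE, BEF, BFG, DEG, DFG

so the chain groups are C_0 ≅ Z^6, C_1 ≅ Z^15, C_2 ≅ Z^10.

Boundary ∂_1: C_1 → C_0 maps an edge to its endpoints' difference, ∂[p,q] = q − p. For instance
  ∂EF = F − E.
As a 6×15 matrix over Z this has rank 5, with invariant factors (1,1,1,1,1).

The boundary map ∂_2: C_2 → C_1 sends each 2-simplex [p,q,r] to [q,r] − [p,r] + [p,q]. For instance
  ∂ADF = DF − AF + AD,
  ∂BFG = FG − BG + BF.
As a 15×10 matrix over Z this has rank 10, with invariant factors (1,1,1,1,1,1,1,1,1,2).

Now H_k = ker ∂_k / im ∂_{k+1}, so:

  H_0: rank C_0 − rank ∂_1 = 6 − 5 = 1, and the invariant factors of ∂_1 are all 1, so H_0 ≅ Z.
  H_1: rank ker ∂_1 − rank ∂_2 = (15 − 5) − 10 = 0, and ∂_2 has invariant factor 2 > 1, so H_1 ≅ Z/2.
  H_2: rank ker ∂_2 − rank ∂_3 = (10 − 10) − 0 = 0, and there is no ∂_3, so H_2 ≅ 0.

H_0 ≅ Z,  H_1 ≅ Z/2,  H_2 = 0.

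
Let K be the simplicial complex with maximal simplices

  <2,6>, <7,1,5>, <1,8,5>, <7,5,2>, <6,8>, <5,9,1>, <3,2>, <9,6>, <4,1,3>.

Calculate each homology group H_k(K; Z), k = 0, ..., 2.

H_0 ≅ Z,  H_1 ≅ Z^3,  H_2 = 0.

Fix the vertex order 1 < 2 < 3 < 4 < 5 < 6 < 7 < 8 < 9 and write every simplex with vertices in increasing order. Then dim K = 2 and the simplices of K are:

  0-simplices (9): [1], [2], [3], [4], [5], [6], [7], [8], [9]
  1-simplices (16): [1,3], [1,4], [1,5], [1,7], [1,8], [1,9], [2,3], [2,5], [2,6], [2,7], [3,4], [5,7], [5,8], [5,9], [6,8], [6,9]
  2-simplices (5): [1,3,4], [1,5,7], [1,5,8], [1,5,9], [2,5,7]

Hence C_0 ≅ Z^9, C_1 ≅ Z^16, C_2 ≅ Z^5.

∂_1: C_1 → C_0 maps an edge to its endpoints' difference, ∂[p,q] = q − p. For instance
  ∂[5,9] = [9] − [5].
The resulting 9×16 matrix has rank 8, and its Smith normal form has invariant factors (1,1,1,1,1,1,1,1).

The boundary map ∂_2: C_2 → C_1 acts by ∂[p,q,r] = [q,r] − [p,r] + [p,q]. For instance
  ∂[1,5,7] = [5,7] − [1,7] + [1,5],
  ∂[1,3,4] = [3,4] − [1,4] + [1,3].
This gives a 16×5 integer matrix of rank 5; reducing to Smith normal form yields diagonal entries (1,1,1,1,1).

From H_k ≅ ker(∂_k) / im(∂_{k+1}) we obtain:

  H_0: rank C_0 − rank ∂_1 = 9 − 8 = 1, and the invariant factors of ∂_1 are all 1, so H_0 = Z.
  H_1: rank ker ∂_1 − rank ∂_2 = (16 − 8) − 5 = 3, and the invariant factors of ∂_2 are all 1, so H_1 = Z^3.
  H_2: rank ker ∂_2 − rank ∂_3 = (5 − 5) − 0 = 0, and there is no ∂_3, so H_2 = 0.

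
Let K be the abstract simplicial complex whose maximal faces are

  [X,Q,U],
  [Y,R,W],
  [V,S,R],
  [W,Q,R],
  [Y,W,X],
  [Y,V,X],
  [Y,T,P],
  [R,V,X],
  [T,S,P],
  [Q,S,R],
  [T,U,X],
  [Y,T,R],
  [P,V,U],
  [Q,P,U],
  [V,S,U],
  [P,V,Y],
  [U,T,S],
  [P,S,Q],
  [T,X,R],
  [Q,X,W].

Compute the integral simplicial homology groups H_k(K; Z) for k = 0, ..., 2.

H_0 ≅ Z,  H_1 ≅ Z × Z/2,  H_2 = 0.

Take the total order P < Q < R < S < T < U < V < W < X < Y on the vertex set. Then K (dimension 2) consists of the simplices:

  0-simplices (10): P, Q, R, S, T, U, V, W, X, Y
  1-simplices (30): PQ, PS, PT, PU, PV, PY, QR, QS, QU, QW, QX, RS, RT, RV, RW, RX, RY, ST, SU, SV, TU, TX, TY, UV, UX, VX, VY, WX, WY, XY
  2-simplices (20): PQS, PQU, PST, PTY, PUV, PVY, QRS, QRW, QUX, QWX, RSV, RTX, RTY, RVX, RWY, STU, SUV, TUX, VXY, WXY

giving chain groups C_0 ≅ Z^10, C_1 ≅ Z^30, C_2 ≅ Z^20.

Boundary ∂_1: C_1 → C_0 is given by ∂[p,q] = [q] − [p]. For instance
  ∂PV = V − P.
The resulting 10×30 matrix has rank 9, and its Smith normal form has invariant factors (1,1,1,1,1,1,1,1,1).

The boundary map ∂_2: C_2 → C_1 acts by ∂[p,q,r] = [q,r] − [p,r] + [p,q]. For instance
  ∂QUX = UX − QX + QU,
  ∂PVY = VY − PY + PV.
The 30×20 boundary matrix has rank 20 and Smith normal form diag(1,1,1,1,1,1,1,1,1,1,1,1,1,1,1,1,1,1,1,2).

From H_k ≅ ker(∂_k) / im(∂_{k+1}) we obtain:

  H_0: rank C_0 − rank ∂_1 = 10 − 9 = 1, and the invariant factors of ∂_1 are all 1, so H_0 = Z.
  H_1: rank ker ∂_1 − rank ∂_2 = (30 − 9) − 20 = 1, and ∂_2 has invariant factor 2 > 1, so H_1 = Z × Z/2.
  H_2: rank ker ∂_2 − rank ∂_3 = (20 − 20) − 0 = 0, and there is no ∂_3, so H_2 = 0.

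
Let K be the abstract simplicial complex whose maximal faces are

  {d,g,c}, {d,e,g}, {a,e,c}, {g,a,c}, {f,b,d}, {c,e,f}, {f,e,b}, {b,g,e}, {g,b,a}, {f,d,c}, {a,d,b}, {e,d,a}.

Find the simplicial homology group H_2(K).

H_2 ≅ 0.

Order the vertices as a < b < c < d < e < f < g. Listing each simplex with vertices in this order, K has dimension 2 with simplices:

  0-simplices (7): a, b, c, d, e, f, g
  1-simplices (18): ab, ac, ad, ae, ag, bd, be, bf, bg, cd, ce, cf, cg, de, df, dg, ef, eg
  2-simplices (12): abd, abg, ace, acg, ade, bdf, bef, beg, cdf, cdg, cef, deg

giving chain groups C_0 ≅ Z^7, C_1 ≅ Z^18, C_2 ≅ Z^12.

Boundary ∂_1: C_1 → C_0 sends each edge [p,q] (with p < q) to q − p.
The resulting 7×18 matrix has rank 6, and its Smith normal form has invariant factors (1,1,1,1,1,1).

Boundary ∂_2: C_2 → C_1 acts by ∂[p,q,r] = [q,r] − [p,r] + [p,q]. For instance
  ∂acg = cg − ag + ac,
  ∂abd = bd − ad + ab.
This gives a 18×12 integer matrix of rank 12; reducing to Smith normal form yields diagonal entries (1,1,1,1,1,1,1,1,1,1,1,2).

Computing H_k = (kernel of ∂_k) / (image of ∂_{k+1}):

  H_2: rank ker ∂_2 − rank ∂_3 = (12 − 12) − 0 = 0, and there is no ∂_3, so H_2 ≅ 0.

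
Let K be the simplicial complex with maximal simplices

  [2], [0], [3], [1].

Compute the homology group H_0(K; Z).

H_0 = Z^4.

Take the total order 0 < 1 < 2 < 3 on the vertex set. Then K (dimension 0) consists of the simplices:

  0-simplices (4): [0], [1], [2], [3]

giving chain groups C_0 ≅ Z^4.

Reading off H_k = ker ∂_k / im ∂_{k+1}:

  H_0: rank C_0 − rank ∂_1 = 4 − 0 = 4, and there is no ∂_1, so H_0 = Z^4.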